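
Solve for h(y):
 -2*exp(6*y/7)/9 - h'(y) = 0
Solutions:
 h(y) = C1 - 7*exp(6*y/7)/27


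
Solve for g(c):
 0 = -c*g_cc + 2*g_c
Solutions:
 g(c) = C1 + C2*c^3


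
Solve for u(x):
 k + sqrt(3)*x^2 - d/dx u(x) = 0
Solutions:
 u(x) = C1 + k*x + sqrt(3)*x^3/3


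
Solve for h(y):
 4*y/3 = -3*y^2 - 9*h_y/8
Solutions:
 h(y) = C1 - 8*y^3/9 - 16*y^2/27


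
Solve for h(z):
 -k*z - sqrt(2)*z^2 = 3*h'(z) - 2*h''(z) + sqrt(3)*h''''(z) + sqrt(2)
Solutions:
 h(z) = C1 + C2*exp(z*(4*6^(1/3)/(sqrt(729 - 32*sqrt(3)) + 27)^(1/3) + 2^(2/3)*3^(1/6)*(sqrt(729 - 32*sqrt(3)) + 27)^(1/3))/12)*sin(z*(-6^(2/3)*(sqrt(729 - 32*sqrt(3)) + 27)^(1/3) + 4*2^(1/3)*3^(5/6)/(sqrt(729 - 32*sqrt(3)) + 27)^(1/3))/12) + C3*exp(z*(4*6^(1/3)/(sqrt(729 - 32*sqrt(3)) + 27)^(1/3) + 2^(2/3)*3^(1/6)*(sqrt(729 - 32*sqrt(3)) + 27)^(1/3))/12)*cos(z*(-6^(2/3)*(sqrt(729 - 32*sqrt(3)) + 27)^(1/3) + 4*2^(1/3)*3^(5/6)/(sqrt(729 - 32*sqrt(3)) + 27)^(1/3))/12) + C4*exp(-z*(4*6^(1/3)/(sqrt(729 - 32*sqrt(3)) + 27)^(1/3) + 2^(2/3)*3^(1/6)*(sqrt(729 - 32*sqrt(3)) + 27)^(1/3))/6) - k*z^2/6 - 2*k*z/9 - sqrt(2)*z^3/9 - 2*sqrt(2)*z^2/9 - 17*sqrt(2)*z/27


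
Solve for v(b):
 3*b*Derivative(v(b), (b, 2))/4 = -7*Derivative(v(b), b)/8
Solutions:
 v(b) = C1 + C2/b^(1/6)


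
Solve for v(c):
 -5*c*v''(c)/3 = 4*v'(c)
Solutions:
 v(c) = C1 + C2/c^(7/5)


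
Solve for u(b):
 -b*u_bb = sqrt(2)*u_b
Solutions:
 u(b) = C1 + C2*b^(1 - sqrt(2))


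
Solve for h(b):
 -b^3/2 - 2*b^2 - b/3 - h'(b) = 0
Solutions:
 h(b) = C1 - b^4/8 - 2*b^3/3 - b^2/6


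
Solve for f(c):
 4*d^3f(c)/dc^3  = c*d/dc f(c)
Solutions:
 f(c) = C1 + Integral(C2*airyai(2^(1/3)*c/2) + C3*airybi(2^(1/3)*c/2), c)


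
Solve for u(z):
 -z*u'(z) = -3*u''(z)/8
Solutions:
 u(z) = C1 + C2*erfi(2*sqrt(3)*z/3)


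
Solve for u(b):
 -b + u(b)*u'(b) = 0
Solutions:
 u(b) = -sqrt(C1 + b^2)
 u(b) = sqrt(C1 + b^2)


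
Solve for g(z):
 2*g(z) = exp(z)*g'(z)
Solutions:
 g(z) = C1*exp(-2*exp(-z))


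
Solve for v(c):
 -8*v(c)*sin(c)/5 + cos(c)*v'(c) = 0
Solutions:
 v(c) = C1/cos(c)^(8/5)


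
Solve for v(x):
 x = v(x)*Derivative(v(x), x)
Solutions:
 v(x) = -sqrt(C1 + x^2)
 v(x) = sqrt(C1 + x^2)


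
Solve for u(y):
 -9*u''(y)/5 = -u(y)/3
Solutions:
 u(y) = C1*exp(-sqrt(15)*y/9) + C2*exp(sqrt(15)*y/9)


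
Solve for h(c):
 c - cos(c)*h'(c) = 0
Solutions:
 h(c) = C1 + Integral(c/cos(c), c)


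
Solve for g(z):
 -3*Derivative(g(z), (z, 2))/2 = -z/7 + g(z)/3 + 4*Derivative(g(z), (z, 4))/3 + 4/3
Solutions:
 g(z) = C1*sin(z*sqrt(9 - sqrt(17))/4) + C2*sin(z*sqrt(sqrt(17) + 9)/4) + C3*cos(z*sqrt(9 - sqrt(17))/4) + C4*cos(z*sqrt(sqrt(17) + 9)/4) + 3*z/7 - 4


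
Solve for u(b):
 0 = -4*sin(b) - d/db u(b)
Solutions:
 u(b) = C1 + 4*cos(b)


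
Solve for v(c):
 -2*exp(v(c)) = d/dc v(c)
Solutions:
 v(c) = log(1/(C1 + 2*c))


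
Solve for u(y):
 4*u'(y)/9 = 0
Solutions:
 u(y) = C1


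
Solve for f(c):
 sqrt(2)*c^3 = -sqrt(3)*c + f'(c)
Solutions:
 f(c) = C1 + sqrt(2)*c^4/4 + sqrt(3)*c^2/2


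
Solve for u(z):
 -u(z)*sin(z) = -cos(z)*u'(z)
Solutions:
 u(z) = C1/cos(z)


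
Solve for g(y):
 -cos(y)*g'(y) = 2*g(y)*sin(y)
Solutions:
 g(y) = C1*cos(y)^2


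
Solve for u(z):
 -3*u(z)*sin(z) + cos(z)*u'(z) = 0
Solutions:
 u(z) = C1/cos(z)^3


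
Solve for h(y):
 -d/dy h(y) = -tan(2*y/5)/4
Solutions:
 h(y) = C1 - 5*log(cos(2*y/5))/8


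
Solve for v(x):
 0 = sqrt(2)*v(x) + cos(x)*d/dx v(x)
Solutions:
 v(x) = C1*(sin(x) - 1)^(sqrt(2)/2)/(sin(x) + 1)^(sqrt(2)/2)


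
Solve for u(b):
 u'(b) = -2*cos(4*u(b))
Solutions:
 u(b) = -asin((C1 + exp(16*b))/(C1 - exp(16*b)))/4 + pi/4
 u(b) = asin((C1 + exp(16*b))/(C1 - exp(16*b)))/4


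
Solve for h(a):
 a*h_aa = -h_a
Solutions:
 h(a) = C1 + C2*log(a)


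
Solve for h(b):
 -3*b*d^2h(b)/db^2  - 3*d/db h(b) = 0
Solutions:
 h(b) = C1 + C2*log(b)


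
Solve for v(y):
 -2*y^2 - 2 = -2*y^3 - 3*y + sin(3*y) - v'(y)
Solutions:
 v(y) = C1 - y^4/2 + 2*y^3/3 - 3*y^2/2 + 2*y - cos(3*y)/3


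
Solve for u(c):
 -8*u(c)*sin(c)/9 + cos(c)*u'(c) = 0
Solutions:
 u(c) = C1/cos(c)^(8/9)


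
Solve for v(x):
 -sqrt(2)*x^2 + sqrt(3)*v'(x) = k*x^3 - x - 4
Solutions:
 v(x) = C1 + sqrt(3)*k*x^4/12 + sqrt(6)*x^3/9 - sqrt(3)*x^2/6 - 4*sqrt(3)*x/3


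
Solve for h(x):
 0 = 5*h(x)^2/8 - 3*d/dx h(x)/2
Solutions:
 h(x) = -12/(C1 + 5*x)


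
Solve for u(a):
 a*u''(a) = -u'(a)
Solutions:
 u(a) = C1 + C2*log(a)


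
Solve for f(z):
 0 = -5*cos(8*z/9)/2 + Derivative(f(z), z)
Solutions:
 f(z) = C1 + 45*sin(8*z/9)/16


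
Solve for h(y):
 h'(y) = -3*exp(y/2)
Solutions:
 h(y) = C1 - 6*exp(y/2)


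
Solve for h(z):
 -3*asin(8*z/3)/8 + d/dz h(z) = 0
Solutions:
 h(z) = C1 + 3*z*asin(8*z/3)/8 + 3*sqrt(9 - 64*z^2)/64


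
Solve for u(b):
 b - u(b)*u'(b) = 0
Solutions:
 u(b) = -sqrt(C1 + b^2)
 u(b) = sqrt(C1 + b^2)


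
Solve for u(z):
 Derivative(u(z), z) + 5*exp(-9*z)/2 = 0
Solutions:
 u(z) = C1 + 5*exp(-9*z)/18


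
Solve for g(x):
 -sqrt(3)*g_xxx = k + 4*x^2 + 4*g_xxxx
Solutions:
 g(x) = C1 + C2*x + C3*x^2 + C4*exp(-sqrt(3)*x/4) - sqrt(3)*x^5/45 + 4*x^4/9 + sqrt(3)*x^3*(-3*k - 128)/54


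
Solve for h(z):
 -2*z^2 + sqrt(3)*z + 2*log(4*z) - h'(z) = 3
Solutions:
 h(z) = C1 - 2*z^3/3 + sqrt(3)*z^2/2 + 2*z*log(z) - 5*z + z*log(16)


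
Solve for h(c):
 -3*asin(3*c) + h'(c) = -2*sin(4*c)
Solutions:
 h(c) = C1 + 3*c*asin(3*c) + sqrt(1 - 9*c^2) + cos(4*c)/2


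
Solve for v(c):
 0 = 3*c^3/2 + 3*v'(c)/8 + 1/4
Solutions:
 v(c) = C1 - c^4 - 2*c/3


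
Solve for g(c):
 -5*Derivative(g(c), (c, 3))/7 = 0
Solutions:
 g(c) = C1 + C2*c + C3*c^2


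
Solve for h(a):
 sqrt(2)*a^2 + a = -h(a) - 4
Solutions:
 h(a) = -sqrt(2)*a^2 - a - 4


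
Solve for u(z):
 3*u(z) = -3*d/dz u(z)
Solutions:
 u(z) = C1*exp(-z)


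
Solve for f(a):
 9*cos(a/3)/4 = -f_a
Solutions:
 f(a) = C1 - 27*sin(a/3)/4


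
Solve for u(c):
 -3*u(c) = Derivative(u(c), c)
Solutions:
 u(c) = C1*exp(-3*c)


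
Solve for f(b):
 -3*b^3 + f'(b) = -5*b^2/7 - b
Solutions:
 f(b) = C1 + 3*b^4/4 - 5*b^3/21 - b^2/2


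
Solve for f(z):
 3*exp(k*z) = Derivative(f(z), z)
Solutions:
 f(z) = C1 + 3*exp(k*z)/k


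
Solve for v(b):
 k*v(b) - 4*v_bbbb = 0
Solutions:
 v(b) = C1*exp(-sqrt(2)*b*k^(1/4)/2) + C2*exp(sqrt(2)*b*k^(1/4)/2) + C3*exp(-sqrt(2)*I*b*k^(1/4)/2) + C4*exp(sqrt(2)*I*b*k^(1/4)/2)


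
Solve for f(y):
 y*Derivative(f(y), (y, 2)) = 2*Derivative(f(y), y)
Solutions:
 f(y) = C1 + C2*y^3


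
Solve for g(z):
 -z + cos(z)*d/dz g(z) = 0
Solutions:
 g(z) = C1 + Integral(z/cos(z), z)


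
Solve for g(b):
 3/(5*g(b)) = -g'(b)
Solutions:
 g(b) = -sqrt(C1 - 30*b)/5
 g(b) = sqrt(C1 - 30*b)/5


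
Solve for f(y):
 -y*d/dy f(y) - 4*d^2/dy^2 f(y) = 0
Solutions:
 f(y) = C1 + C2*erf(sqrt(2)*y/4)


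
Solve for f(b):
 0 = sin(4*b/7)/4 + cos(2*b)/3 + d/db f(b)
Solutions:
 f(b) = C1 - sin(2*b)/6 + 7*cos(4*b/7)/16


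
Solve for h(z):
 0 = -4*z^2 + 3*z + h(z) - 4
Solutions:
 h(z) = 4*z^2 - 3*z + 4


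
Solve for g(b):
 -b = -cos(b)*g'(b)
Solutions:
 g(b) = C1 + Integral(b/cos(b), b)


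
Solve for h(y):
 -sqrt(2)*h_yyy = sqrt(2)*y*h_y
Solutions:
 h(y) = C1 + Integral(C2*airyai(-y) + C3*airybi(-y), y)


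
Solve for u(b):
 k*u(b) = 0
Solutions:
 u(b) = 0


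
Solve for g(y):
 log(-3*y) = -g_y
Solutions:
 g(y) = C1 - y*log(-y) + y*(1 - log(3))


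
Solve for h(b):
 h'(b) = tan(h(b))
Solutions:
 h(b) = pi - asin(C1*exp(b))
 h(b) = asin(C1*exp(b))


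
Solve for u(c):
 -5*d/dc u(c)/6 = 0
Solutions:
 u(c) = C1


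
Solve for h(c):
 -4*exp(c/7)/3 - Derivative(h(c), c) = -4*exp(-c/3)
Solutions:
 h(c) = C1 - 28*exp(c/7)/3 - 12*exp(-c/3)


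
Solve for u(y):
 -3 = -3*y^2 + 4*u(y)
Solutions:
 u(y) = 3*y^2/4 - 3/4


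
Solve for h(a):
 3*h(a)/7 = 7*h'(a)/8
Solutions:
 h(a) = C1*exp(24*a/49)


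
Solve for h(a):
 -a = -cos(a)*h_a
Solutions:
 h(a) = C1 + Integral(a/cos(a), a)


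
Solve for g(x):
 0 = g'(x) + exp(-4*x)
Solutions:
 g(x) = C1 + exp(-4*x)/4


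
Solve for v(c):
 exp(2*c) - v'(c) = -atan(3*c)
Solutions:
 v(c) = C1 + c*atan(3*c) + exp(2*c)/2 - log(9*c^2 + 1)/6


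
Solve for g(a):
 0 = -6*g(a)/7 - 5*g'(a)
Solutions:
 g(a) = C1*exp(-6*a/35)


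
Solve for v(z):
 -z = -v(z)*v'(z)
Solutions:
 v(z) = -sqrt(C1 + z^2)
 v(z) = sqrt(C1 + z^2)


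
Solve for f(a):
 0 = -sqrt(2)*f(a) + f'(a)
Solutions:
 f(a) = C1*exp(sqrt(2)*a)


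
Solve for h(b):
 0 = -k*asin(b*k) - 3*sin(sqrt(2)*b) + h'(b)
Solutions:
 h(b) = C1 + k*Piecewise((b*asin(b*k) + sqrt(-b^2*k^2 + 1)/k, Ne(k, 0)), (0, True)) - 3*sqrt(2)*cos(sqrt(2)*b)/2


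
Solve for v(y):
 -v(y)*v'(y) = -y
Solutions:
 v(y) = -sqrt(C1 + y^2)
 v(y) = sqrt(C1 + y^2)


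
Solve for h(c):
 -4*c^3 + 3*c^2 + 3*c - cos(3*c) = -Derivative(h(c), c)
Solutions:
 h(c) = C1 + c^4 - c^3 - 3*c^2/2 + sin(3*c)/3


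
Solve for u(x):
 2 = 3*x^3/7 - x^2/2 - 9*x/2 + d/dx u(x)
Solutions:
 u(x) = C1 - 3*x^4/28 + x^3/6 + 9*x^2/4 + 2*x


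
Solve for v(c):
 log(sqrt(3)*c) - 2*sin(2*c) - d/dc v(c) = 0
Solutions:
 v(c) = C1 + c*log(c) - c + c*log(3)/2 + cos(2*c)


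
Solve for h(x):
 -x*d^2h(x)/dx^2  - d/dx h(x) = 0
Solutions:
 h(x) = C1 + C2*log(x)


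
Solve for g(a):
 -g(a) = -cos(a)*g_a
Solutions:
 g(a) = C1*sqrt(sin(a) + 1)/sqrt(sin(a) - 1)


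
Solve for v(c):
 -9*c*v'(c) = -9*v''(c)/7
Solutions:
 v(c) = C1 + C2*erfi(sqrt(14)*c/2)


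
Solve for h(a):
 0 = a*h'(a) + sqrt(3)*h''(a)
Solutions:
 h(a) = C1 + C2*erf(sqrt(2)*3^(3/4)*a/6)


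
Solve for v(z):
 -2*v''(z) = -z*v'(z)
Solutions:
 v(z) = C1 + C2*erfi(z/2)


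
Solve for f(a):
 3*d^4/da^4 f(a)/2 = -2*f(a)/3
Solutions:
 f(a) = (C1*sin(sqrt(3)*a/3) + C2*cos(sqrt(3)*a/3))*exp(-sqrt(3)*a/3) + (C3*sin(sqrt(3)*a/3) + C4*cos(sqrt(3)*a/3))*exp(sqrt(3)*a/3)


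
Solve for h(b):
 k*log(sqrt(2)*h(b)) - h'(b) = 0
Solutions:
 Integral(1/(2*log(_y) + log(2)), (_y, h(b))) = C1 + b*k/2


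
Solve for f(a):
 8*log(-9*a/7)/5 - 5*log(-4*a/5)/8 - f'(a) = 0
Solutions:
 f(a) = C1 + 39*a*log(-a)/40 + a*(-64*log(7) - 39 - 50*log(2) + 25*log(5) + 128*log(3))/40


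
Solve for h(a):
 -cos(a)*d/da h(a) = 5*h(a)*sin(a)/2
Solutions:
 h(a) = C1*cos(a)^(5/2)


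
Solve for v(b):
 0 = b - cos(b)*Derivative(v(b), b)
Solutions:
 v(b) = C1 + Integral(b/cos(b), b)


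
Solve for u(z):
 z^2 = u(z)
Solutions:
 u(z) = z^2


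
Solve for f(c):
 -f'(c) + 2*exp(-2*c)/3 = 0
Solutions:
 f(c) = C1 - exp(-2*c)/3


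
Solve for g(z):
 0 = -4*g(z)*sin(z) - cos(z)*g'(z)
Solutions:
 g(z) = C1*cos(z)^4


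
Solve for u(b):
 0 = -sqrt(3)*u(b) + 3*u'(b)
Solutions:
 u(b) = C1*exp(sqrt(3)*b/3)


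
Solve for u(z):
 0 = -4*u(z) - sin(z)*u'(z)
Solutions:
 u(z) = C1*(cos(z)^2 + 2*cos(z) + 1)/(cos(z)^2 - 2*cos(z) + 1)


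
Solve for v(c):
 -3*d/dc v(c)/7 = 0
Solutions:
 v(c) = C1


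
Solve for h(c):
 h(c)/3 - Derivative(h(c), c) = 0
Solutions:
 h(c) = C1*exp(c/3)


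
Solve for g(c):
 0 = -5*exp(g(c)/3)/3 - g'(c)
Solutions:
 g(c) = 3*log(1/(C1 + 5*c)) + 6*log(3)


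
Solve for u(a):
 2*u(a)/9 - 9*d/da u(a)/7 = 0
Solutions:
 u(a) = C1*exp(14*a/81)


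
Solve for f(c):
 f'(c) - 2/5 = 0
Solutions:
 f(c) = C1 + 2*c/5


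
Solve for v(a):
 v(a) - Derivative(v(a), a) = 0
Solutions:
 v(a) = C1*exp(a)


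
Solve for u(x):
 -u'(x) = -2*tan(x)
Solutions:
 u(x) = C1 - 2*log(cos(x))


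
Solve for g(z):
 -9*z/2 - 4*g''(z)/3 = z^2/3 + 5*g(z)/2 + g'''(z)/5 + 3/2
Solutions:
 g(z) = C1*exp(z*(-80 + 160*2^(2/3)*5^(1/3)/(27*sqrt(3289) + 2009)^(1/3) + 2^(1/3)*5^(2/3)*(27*sqrt(3289) + 2009)^(1/3))/36)*sin(10^(1/3)*sqrt(3)*z*(-5^(1/3)*(27*sqrt(3289) + 2009)^(1/3) + 160*2^(1/3)/(27*sqrt(3289) + 2009)^(1/3))/36) + C2*exp(z*(-80 + 160*2^(2/3)*5^(1/3)/(27*sqrt(3289) + 2009)^(1/3) + 2^(1/3)*5^(2/3)*(27*sqrt(3289) + 2009)^(1/3))/36)*cos(10^(1/3)*sqrt(3)*z*(-5^(1/3)*(27*sqrt(3289) + 2009)^(1/3) + 160*2^(1/3)/(27*sqrt(3289) + 2009)^(1/3))/36) + C3*exp(-z*(160*2^(2/3)*5^(1/3)/(27*sqrt(3289) + 2009)^(1/3) + 40 + 2^(1/3)*5^(2/3)*(27*sqrt(3289) + 2009)^(1/3))/18) - 2*z^2/15 - 9*z/5 - 103/225


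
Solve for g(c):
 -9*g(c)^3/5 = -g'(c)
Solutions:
 g(c) = -sqrt(10)*sqrt(-1/(C1 + 9*c))/2
 g(c) = sqrt(10)*sqrt(-1/(C1 + 9*c))/2


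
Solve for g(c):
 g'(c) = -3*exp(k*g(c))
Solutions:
 g(c) = Piecewise((log(1/(C1*k + 3*c*k))/k, Ne(k, 0)), (nan, True))
 g(c) = Piecewise((C1 - 3*c, Eq(k, 0)), (nan, True))


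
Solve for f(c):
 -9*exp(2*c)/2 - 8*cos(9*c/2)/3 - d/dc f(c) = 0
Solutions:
 f(c) = C1 - 9*exp(2*c)/4 - 16*sin(9*c/2)/27


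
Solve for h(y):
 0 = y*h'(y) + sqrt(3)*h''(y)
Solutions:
 h(y) = C1 + C2*erf(sqrt(2)*3^(3/4)*y/6)


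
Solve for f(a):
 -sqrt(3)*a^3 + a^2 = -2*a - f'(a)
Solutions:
 f(a) = C1 + sqrt(3)*a^4/4 - a^3/3 - a^2


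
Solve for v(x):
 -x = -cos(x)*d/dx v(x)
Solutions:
 v(x) = C1 + Integral(x/cos(x), x)


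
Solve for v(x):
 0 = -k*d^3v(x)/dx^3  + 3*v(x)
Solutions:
 v(x) = C1*exp(3^(1/3)*x*(1/k)^(1/3)) + C2*exp(x*(-3^(1/3) + 3^(5/6)*I)*(1/k)^(1/3)/2) + C3*exp(-x*(3^(1/3) + 3^(5/6)*I)*(1/k)^(1/3)/2)


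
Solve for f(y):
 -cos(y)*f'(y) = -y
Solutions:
 f(y) = C1 + Integral(y/cos(y), y)


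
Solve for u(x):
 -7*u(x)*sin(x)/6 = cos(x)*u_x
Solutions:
 u(x) = C1*cos(x)^(7/6)


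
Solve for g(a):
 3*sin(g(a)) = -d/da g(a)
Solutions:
 g(a) = -acos((-C1 - exp(6*a))/(C1 - exp(6*a))) + 2*pi
 g(a) = acos((-C1 - exp(6*a))/(C1 - exp(6*a)))


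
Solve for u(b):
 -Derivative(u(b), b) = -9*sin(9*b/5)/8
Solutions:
 u(b) = C1 - 5*cos(9*b/5)/8


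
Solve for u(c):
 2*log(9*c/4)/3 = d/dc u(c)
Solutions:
 u(c) = C1 + 2*c*log(c)/3 - 4*c*log(2)/3 - 2*c/3 + 4*c*log(3)/3


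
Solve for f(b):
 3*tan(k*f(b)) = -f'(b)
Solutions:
 f(b) = Piecewise((-asin(exp(C1*k - 3*b*k))/k + pi/k, Ne(k, 0)), (nan, True))
 f(b) = Piecewise((asin(exp(C1*k - 3*b*k))/k, Ne(k, 0)), (nan, True))


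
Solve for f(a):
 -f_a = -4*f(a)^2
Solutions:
 f(a) = -1/(C1 + 4*a)


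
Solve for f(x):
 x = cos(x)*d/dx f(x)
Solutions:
 f(x) = C1 + Integral(x/cos(x), x)


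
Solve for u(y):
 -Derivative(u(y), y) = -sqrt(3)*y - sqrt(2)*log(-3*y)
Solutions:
 u(y) = C1 + sqrt(3)*y^2/2 + sqrt(2)*y*log(-y) + sqrt(2)*y*(-1 + log(3))


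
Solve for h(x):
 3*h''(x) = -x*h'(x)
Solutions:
 h(x) = C1 + C2*erf(sqrt(6)*x/6)


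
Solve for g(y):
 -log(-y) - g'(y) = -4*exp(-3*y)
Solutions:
 g(y) = C1 - y*log(-y) + y - 4*exp(-3*y)/3


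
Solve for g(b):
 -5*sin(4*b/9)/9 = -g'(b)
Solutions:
 g(b) = C1 - 5*cos(4*b/9)/4


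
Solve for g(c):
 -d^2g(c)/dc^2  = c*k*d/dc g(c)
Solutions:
 g(c) = Piecewise((-sqrt(2)*sqrt(pi)*C1*erf(sqrt(2)*c*sqrt(k)/2)/(2*sqrt(k)) - C2, (k > 0) | (k < 0)), (-C1*c - C2, True))


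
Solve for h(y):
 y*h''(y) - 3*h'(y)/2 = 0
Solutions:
 h(y) = C1 + C2*y^(5/2)


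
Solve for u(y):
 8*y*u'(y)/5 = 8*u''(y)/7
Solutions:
 u(y) = C1 + C2*erfi(sqrt(70)*y/10)


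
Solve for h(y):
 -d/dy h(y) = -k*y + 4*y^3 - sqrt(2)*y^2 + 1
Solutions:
 h(y) = C1 + k*y^2/2 - y^4 + sqrt(2)*y^3/3 - y


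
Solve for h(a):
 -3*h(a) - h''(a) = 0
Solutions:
 h(a) = C1*sin(sqrt(3)*a) + C2*cos(sqrt(3)*a)


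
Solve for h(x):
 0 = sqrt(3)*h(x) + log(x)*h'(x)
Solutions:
 h(x) = C1*exp(-sqrt(3)*li(x))


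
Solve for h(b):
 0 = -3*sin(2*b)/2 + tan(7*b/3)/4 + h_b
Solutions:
 h(b) = C1 + 3*log(cos(7*b/3))/28 - 3*cos(2*b)/4


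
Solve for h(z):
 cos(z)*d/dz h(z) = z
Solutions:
 h(z) = C1 + Integral(z/cos(z), z)


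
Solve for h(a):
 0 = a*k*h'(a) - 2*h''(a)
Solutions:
 h(a) = Piecewise((-sqrt(pi)*C1*erf(a*sqrt(-k)/2)/sqrt(-k) - C2, (k > 0) | (k < 0)), (-C1*a - C2, True))


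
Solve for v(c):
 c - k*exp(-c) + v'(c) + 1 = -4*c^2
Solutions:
 v(c) = C1 - 4*c^3/3 - c^2/2 - c - k*exp(-c)


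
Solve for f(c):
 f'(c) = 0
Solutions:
 f(c) = C1


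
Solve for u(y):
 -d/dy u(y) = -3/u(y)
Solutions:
 u(y) = -sqrt(C1 + 6*y)
 u(y) = sqrt(C1 + 6*y)


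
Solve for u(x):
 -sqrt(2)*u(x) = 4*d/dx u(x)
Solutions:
 u(x) = C1*exp(-sqrt(2)*x/4)


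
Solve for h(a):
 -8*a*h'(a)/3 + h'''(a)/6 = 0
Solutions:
 h(a) = C1 + Integral(C2*airyai(2*2^(1/3)*a) + C3*airybi(2*2^(1/3)*a), a)


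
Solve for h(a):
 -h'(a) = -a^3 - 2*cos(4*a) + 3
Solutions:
 h(a) = C1 + a^4/4 - 3*a + sin(4*a)/2


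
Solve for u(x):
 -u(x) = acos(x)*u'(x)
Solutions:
 u(x) = C1*exp(-Integral(1/acos(x), x))


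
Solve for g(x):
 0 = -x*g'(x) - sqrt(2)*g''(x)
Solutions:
 g(x) = C1 + C2*erf(2^(1/4)*x/2)


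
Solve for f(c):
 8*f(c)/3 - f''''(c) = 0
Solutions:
 f(c) = C1*exp(-6^(3/4)*c/3) + C2*exp(6^(3/4)*c/3) + C3*sin(6^(3/4)*c/3) + C4*cos(6^(3/4)*c/3)


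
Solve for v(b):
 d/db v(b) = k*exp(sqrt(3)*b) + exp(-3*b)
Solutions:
 v(b) = C1 + sqrt(3)*k*exp(sqrt(3)*b)/3 - exp(-3*b)/3


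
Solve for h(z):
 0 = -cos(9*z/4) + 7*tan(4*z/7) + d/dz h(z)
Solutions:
 h(z) = C1 + 49*log(cos(4*z/7))/4 + 4*sin(9*z/4)/9


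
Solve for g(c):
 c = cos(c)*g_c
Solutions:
 g(c) = C1 + Integral(c/cos(c), c)


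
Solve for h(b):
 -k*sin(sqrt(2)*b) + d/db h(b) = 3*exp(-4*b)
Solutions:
 h(b) = C1 - sqrt(2)*k*cos(sqrt(2)*b)/2 - 3*exp(-4*b)/4


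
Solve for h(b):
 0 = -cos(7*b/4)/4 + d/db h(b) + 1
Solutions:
 h(b) = C1 - b + sin(7*b/4)/7


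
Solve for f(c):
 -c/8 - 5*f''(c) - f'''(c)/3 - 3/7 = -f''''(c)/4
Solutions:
 f(c) = C1 + C2*c + C3*exp(2*c*(1 - sqrt(46))/3) + C4*exp(2*c*(1 + sqrt(46))/3) - c^3/240 - 353*c^2/8400


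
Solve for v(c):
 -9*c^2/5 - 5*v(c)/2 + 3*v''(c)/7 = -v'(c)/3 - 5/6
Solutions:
 v(c) = C1*exp(c*(-7 + sqrt(1939))/18) + C2*exp(-c*(7 + sqrt(1939))/18) - 18*c^2/25 - 24*c/125 + 799/13125


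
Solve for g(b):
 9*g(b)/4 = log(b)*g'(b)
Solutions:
 g(b) = C1*exp(9*li(b)/4)


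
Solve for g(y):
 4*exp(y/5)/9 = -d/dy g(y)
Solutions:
 g(y) = C1 - 20*exp(y/5)/9


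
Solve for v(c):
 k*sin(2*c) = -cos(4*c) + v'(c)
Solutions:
 v(c) = C1 - k*cos(2*c)/2 + sin(4*c)/4


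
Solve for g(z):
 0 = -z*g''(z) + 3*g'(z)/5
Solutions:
 g(z) = C1 + C2*z^(8/5)


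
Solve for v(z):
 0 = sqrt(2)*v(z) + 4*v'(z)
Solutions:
 v(z) = C1*exp(-sqrt(2)*z/4)


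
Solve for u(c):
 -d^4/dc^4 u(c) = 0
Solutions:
 u(c) = C1 + C2*c + C3*c^2 + C4*c^3


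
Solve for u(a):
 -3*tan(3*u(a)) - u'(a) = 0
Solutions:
 u(a) = -asin(C1*exp(-9*a))/3 + pi/3
 u(a) = asin(C1*exp(-9*a))/3


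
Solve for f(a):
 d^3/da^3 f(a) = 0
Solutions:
 f(a) = C1 + C2*a + C3*a^2


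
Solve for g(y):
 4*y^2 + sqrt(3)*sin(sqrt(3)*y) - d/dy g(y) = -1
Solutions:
 g(y) = C1 + 4*y^3/3 + y - cos(sqrt(3)*y)


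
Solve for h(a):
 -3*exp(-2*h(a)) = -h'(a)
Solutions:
 h(a) = log(-sqrt(C1 + 6*a))
 h(a) = log(C1 + 6*a)/2


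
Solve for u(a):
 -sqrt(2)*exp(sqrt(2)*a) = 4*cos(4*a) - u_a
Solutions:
 u(a) = C1 + exp(sqrt(2)*a) + sin(4*a)


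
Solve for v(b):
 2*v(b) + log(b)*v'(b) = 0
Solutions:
 v(b) = C1*exp(-2*li(b))


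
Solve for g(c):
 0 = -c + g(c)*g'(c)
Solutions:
 g(c) = -sqrt(C1 + c^2)
 g(c) = sqrt(C1 + c^2)


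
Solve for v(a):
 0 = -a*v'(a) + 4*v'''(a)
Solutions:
 v(a) = C1 + Integral(C2*airyai(2^(1/3)*a/2) + C3*airybi(2^(1/3)*a/2), a)


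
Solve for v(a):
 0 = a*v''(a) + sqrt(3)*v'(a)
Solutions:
 v(a) = C1 + C2*a^(1 - sqrt(3))


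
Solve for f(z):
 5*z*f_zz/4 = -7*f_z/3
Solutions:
 f(z) = C1 + C2/z^(13/15)


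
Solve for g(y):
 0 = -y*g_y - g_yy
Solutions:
 g(y) = C1 + C2*erf(sqrt(2)*y/2)


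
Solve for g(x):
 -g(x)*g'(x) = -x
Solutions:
 g(x) = -sqrt(C1 + x^2)
 g(x) = sqrt(C1 + x^2)


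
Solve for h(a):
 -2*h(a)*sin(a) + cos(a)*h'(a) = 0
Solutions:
 h(a) = C1/cos(a)^2


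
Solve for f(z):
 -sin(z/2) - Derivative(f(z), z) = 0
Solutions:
 f(z) = C1 + 2*cos(z/2)


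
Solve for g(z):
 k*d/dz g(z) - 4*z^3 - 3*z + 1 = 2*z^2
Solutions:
 g(z) = C1 + z^4/k + 2*z^3/(3*k) + 3*z^2/(2*k) - z/k


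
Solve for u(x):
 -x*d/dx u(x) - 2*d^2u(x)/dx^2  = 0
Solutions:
 u(x) = C1 + C2*erf(x/2)


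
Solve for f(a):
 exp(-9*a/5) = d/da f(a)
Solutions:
 f(a) = C1 - 5*exp(-9*a/5)/9


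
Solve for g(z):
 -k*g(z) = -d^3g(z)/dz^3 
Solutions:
 g(z) = C1*exp(k^(1/3)*z) + C2*exp(k^(1/3)*z*(-1 + sqrt(3)*I)/2) + C3*exp(-k^(1/3)*z*(1 + sqrt(3)*I)/2)


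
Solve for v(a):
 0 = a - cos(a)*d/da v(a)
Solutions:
 v(a) = C1 + Integral(a/cos(a), a)


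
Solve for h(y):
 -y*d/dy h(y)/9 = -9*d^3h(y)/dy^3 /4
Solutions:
 h(y) = C1 + Integral(C2*airyai(6^(2/3)*y/9) + C3*airybi(6^(2/3)*y/9), y)


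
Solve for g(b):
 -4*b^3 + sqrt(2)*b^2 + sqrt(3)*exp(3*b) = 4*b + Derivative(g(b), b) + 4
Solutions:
 g(b) = C1 - b^4 + sqrt(2)*b^3/3 - 2*b^2 - 4*b + sqrt(3)*exp(3*b)/3


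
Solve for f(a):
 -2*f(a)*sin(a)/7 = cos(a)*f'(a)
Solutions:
 f(a) = C1*cos(a)^(2/7)


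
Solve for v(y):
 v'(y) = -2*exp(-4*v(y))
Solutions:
 v(y) = log(-I*(C1 - 8*y)^(1/4))
 v(y) = log(I*(C1 - 8*y)^(1/4))
 v(y) = log(-(C1 - 8*y)^(1/4))
 v(y) = log(C1 - 8*y)/4


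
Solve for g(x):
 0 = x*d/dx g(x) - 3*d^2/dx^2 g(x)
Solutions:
 g(x) = C1 + C2*erfi(sqrt(6)*x/6)


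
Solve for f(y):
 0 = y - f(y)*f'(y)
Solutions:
 f(y) = -sqrt(C1 + y^2)
 f(y) = sqrt(C1 + y^2)


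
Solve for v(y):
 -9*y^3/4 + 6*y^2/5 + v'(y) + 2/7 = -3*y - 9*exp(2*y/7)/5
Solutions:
 v(y) = C1 + 9*y^4/16 - 2*y^3/5 - 3*y^2/2 - 2*y/7 - 63*exp(2*y/7)/10


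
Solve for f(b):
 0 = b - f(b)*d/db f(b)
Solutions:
 f(b) = -sqrt(C1 + b^2)
 f(b) = sqrt(C1 + b^2)


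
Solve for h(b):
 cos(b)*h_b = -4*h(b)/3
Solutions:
 h(b) = C1*(sin(b) - 1)^(2/3)/(sin(b) + 1)^(2/3)


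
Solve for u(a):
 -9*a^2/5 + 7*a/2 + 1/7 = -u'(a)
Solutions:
 u(a) = C1 + 3*a^3/5 - 7*a^2/4 - a/7


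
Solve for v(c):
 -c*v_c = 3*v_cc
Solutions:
 v(c) = C1 + C2*erf(sqrt(6)*c/6)


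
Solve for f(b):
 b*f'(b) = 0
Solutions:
 f(b) = C1


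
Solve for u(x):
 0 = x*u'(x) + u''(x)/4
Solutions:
 u(x) = C1 + C2*erf(sqrt(2)*x)


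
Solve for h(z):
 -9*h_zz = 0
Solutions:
 h(z) = C1 + C2*z


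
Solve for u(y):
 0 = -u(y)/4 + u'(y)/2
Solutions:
 u(y) = C1*exp(y/2)


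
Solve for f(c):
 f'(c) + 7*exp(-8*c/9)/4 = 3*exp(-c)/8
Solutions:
 f(c) = C1 - 3*exp(-c)/8 + 63*exp(-8*c/9)/32


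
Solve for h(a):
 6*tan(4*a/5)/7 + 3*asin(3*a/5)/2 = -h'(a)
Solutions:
 h(a) = C1 - 3*a*asin(3*a/5)/2 - sqrt(25 - 9*a^2)/2 + 15*log(cos(4*a/5))/14


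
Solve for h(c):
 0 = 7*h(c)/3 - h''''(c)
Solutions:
 h(c) = C1*exp(-3^(3/4)*7^(1/4)*c/3) + C2*exp(3^(3/4)*7^(1/4)*c/3) + C3*sin(3^(3/4)*7^(1/4)*c/3) + C4*cos(3^(3/4)*7^(1/4)*c/3)


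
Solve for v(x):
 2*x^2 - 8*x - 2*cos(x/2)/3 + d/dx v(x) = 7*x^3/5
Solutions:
 v(x) = C1 + 7*x^4/20 - 2*x^3/3 + 4*x^2 + 4*sin(x/2)/3


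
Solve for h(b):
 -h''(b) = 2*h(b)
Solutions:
 h(b) = C1*sin(sqrt(2)*b) + C2*cos(sqrt(2)*b)


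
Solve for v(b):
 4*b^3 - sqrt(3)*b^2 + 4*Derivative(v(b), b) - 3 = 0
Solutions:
 v(b) = C1 - b^4/4 + sqrt(3)*b^3/12 + 3*b/4


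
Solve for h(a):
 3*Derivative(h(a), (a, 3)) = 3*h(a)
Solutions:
 h(a) = C3*exp(a) + (C1*sin(sqrt(3)*a/2) + C2*cos(sqrt(3)*a/2))*exp(-a/2)


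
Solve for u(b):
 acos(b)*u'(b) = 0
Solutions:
 u(b) = C1


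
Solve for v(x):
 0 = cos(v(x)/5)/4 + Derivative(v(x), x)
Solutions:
 x/4 - 5*log(sin(v(x)/5) - 1)/2 + 5*log(sin(v(x)/5) + 1)/2 = C1


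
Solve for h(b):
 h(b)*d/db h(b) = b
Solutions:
 h(b) = -sqrt(C1 + b^2)
 h(b) = sqrt(C1 + b^2)


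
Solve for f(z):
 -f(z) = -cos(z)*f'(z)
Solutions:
 f(z) = C1*sqrt(sin(z) + 1)/sqrt(sin(z) - 1)


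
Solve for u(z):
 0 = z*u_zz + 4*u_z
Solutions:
 u(z) = C1 + C2/z^3


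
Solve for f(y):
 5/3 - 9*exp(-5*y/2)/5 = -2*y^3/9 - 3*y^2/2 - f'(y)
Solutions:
 f(y) = C1 - y^4/18 - y^3/2 - 5*y/3 - 18*exp(-5*y/2)/25


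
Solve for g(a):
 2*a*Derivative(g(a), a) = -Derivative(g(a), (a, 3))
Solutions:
 g(a) = C1 + Integral(C2*airyai(-2^(1/3)*a) + C3*airybi(-2^(1/3)*a), a)


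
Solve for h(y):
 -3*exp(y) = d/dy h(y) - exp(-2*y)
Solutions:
 h(y) = C1 - 3*exp(y) - exp(-2*y)/2


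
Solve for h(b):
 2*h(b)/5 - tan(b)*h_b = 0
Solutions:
 h(b) = C1*sin(b)^(2/5)


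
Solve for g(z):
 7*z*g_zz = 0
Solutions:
 g(z) = C1 + C2*z


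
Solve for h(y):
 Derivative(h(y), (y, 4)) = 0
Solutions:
 h(y) = C1 + C2*y + C3*y^2 + C4*y^3


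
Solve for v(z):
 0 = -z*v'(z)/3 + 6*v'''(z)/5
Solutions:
 v(z) = C1 + Integral(C2*airyai(60^(1/3)*z/6) + C3*airybi(60^(1/3)*z/6), z)


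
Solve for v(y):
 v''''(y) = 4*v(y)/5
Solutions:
 v(y) = C1*exp(-sqrt(2)*5^(3/4)*y/5) + C2*exp(sqrt(2)*5^(3/4)*y/5) + C3*sin(sqrt(2)*5^(3/4)*y/5) + C4*cos(sqrt(2)*5^(3/4)*y/5)


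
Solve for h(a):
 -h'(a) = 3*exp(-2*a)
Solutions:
 h(a) = C1 + 3*exp(-2*a)/2


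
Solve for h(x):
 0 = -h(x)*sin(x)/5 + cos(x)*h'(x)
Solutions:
 h(x) = C1/cos(x)^(1/5)


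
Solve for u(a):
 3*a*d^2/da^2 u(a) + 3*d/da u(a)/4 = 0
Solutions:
 u(a) = C1 + C2*a^(3/4)


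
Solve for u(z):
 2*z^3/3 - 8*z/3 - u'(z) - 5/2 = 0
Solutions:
 u(z) = C1 + z^4/6 - 4*z^2/3 - 5*z/2


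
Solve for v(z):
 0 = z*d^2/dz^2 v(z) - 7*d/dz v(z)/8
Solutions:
 v(z) = C1 + C2*z^(15/8)


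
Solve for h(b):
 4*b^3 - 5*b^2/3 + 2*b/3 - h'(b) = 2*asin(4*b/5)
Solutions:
 h(b) = C1 + b^4 - 5*b^3/9 + b^2/3 - 2*b*asin(4*b/5) - sqrt(25 - 16*b^2)/2


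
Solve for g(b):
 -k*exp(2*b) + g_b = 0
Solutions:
 g(b) = C1 + k*exp(2*b)/2


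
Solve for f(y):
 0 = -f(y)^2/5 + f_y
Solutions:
 f(y) = -5/(C1 + y)


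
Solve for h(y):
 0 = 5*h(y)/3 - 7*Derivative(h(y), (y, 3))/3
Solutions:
 h(y) = C3*exp(5^(1/3)*7^(2/3)*y/7) + (C1*sin(sqrt(3)*5^(1/3)*7^(2/3)*y/14) + C2*cos(sqrt(3)*5^(1/3)*7^(2/3)*y/14))*exp(-5^(1/3)*7^(2/3)*y/14)


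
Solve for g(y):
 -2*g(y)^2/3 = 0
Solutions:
 g(y) = 0


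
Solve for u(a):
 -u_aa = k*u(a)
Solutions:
 u(a) = C1*exp(-a*sqrt(-k)) + C2*exp(a*sqrt(-k))


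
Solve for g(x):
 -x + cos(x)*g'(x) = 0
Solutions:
 g(x) = C1 + Integral(x/cos(x), x)


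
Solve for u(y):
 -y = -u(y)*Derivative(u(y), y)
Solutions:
 u(y) = -sqrt(C1 + y^2)
 u(y) = sqrt(C1 + y^2)


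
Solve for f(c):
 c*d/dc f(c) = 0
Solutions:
 f(c) = C1


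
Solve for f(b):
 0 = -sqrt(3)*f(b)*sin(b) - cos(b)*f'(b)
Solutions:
 f(b) = C1*cos(b)^(sqrt(3))


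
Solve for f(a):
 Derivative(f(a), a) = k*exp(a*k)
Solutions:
 f(a) = C1 + exp(a*k)


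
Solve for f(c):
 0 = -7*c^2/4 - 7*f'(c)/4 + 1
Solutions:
 f(c) = C1 - c^3/3 + 4*c/7


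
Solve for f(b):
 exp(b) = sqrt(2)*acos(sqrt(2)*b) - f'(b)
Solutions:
 f(b) = C1 + sqrt(2)*(b*acos(sqrt(2)*b) - sqrt(2)*sqrt(1 - 2*b^2)/2) - exp(b)


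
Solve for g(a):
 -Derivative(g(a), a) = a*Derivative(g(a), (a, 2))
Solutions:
 g(a) = C1 + C2*log(a)


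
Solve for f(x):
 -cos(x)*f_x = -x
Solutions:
 f(x) = C1 + Integral(x/cos(x), x)


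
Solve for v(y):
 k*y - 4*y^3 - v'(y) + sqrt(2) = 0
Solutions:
 v(y) = C1 + k*y^2/2 - y^4 + sqrt(2)*y


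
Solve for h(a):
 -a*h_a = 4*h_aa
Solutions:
 h(a) = C1 + C2*erf(sqrt(2)*a/4)


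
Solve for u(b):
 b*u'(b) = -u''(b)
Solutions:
 u(b) = C1 + C2*erf(sqrt(2)*b/2)


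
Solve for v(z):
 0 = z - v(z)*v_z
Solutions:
 v(z) = -sqrt(C1 + z^2)
 v(z) = sqrt(C1 + z^2)


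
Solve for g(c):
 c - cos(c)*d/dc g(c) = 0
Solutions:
 g(c) = C1 + Integral(c/cos(c), c)


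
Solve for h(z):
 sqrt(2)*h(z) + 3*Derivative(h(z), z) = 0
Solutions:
 h(z) = C1*exp(-sqrt(2)*z/3)


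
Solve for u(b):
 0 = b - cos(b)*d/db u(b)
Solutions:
 u(b) = C1 + Integral(b/cos(b), b)


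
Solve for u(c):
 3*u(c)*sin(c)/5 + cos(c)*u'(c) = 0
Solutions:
 u(c) = C1*cos(c)^(3/5)


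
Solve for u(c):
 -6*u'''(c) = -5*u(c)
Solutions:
 u(c) = C3*exp(5^(1/3)*6^(2/3)*c/6) + (C1*sin(2^(2/3)*3^(1/6)*5^(1/3)*c/4) + C2*cos(2^(2/3)*3^(1/6)*5^(1/3)*c/4))*exp(-5^(1/3)*6^(2/3)*c/12)


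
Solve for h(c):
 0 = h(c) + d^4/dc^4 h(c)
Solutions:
 h(c) = (C1*sin(sqrt(2)*c/2) + C2*cos(sqrt(2)*c/2))*exp(-sqrt(2)*c/2) + (C3*sin(sqrt(2)*c/2) + C4*cos(sqrt(2)*c/2))*exp(sqrt(2)*c/2)


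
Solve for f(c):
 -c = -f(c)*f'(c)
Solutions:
 f(c) = -sqrt(C1 + c^2)
 f(c) = sqrt(C1 + c^2)


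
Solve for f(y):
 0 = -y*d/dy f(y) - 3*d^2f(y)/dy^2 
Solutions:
 f(y) = C1 + C2*erf(sqrt(6)*y/6)


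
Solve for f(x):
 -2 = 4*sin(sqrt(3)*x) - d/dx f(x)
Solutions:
 f(x) = C1 + 2*x - 4*sqrt(3)*cos(sqrt(3)*x)/3


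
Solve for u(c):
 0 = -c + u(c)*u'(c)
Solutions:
 u(c) = -sqrt(C1 + c^2)
 u(c) = sqrt(C1 + c^2)


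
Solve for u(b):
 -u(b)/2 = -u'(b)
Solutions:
 u(b) = C1*exp(b/2)


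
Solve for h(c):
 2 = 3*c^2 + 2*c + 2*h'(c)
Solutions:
 h(c) = C1 - c^3/2 - c^2/2 + c


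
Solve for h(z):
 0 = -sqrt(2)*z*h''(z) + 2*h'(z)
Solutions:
 h(z) = C1 + C2*z^(1 + sqrt(2))


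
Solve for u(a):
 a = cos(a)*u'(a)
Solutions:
 u(a) = C1 + Integral(a/cos(a), a)


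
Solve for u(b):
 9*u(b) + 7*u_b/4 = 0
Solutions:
 u(b) = C1*exp(-36*b/7)


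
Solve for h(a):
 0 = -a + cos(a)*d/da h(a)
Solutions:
 h(a) = C1 + Integral(a/cos(a), a)


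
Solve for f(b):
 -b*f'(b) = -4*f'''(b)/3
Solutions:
 f(b) = C1 + Integral(C2*airyai(6^(1/3)*b/2) + C3*airybi(6^(1/3)*b/2), b)


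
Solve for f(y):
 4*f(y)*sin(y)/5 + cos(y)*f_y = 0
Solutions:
 f(y) = C1*cos(y)^(4/5)


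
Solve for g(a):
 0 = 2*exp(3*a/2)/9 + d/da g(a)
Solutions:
 g(a) = C1 - 4*exp(3*a/2)/27


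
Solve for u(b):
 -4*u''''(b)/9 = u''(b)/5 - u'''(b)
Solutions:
 u(b) = C1 + C2*b + C3*exp(3*b*(15 - sqrt(145))/40) + C4*exp(3*b*(sqrt(145) + 15)/40)


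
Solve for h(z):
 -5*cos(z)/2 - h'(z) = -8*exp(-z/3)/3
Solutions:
 h(z) = C1 - 5*sin(z)/2 - 8*exp(-z/3)


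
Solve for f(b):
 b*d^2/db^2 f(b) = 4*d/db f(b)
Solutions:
 f(b) = C1 + C2*b^5


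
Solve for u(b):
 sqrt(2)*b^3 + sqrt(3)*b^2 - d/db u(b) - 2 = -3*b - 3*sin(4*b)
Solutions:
 u(b) = C1 + sqrt(2)*b^4/4 + sqrt(3)*b^3/3 + 3*b^2/2 - 2*b - 3*cos(4*b)/4


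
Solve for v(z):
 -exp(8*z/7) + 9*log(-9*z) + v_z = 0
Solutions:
 v(z) = C1 - 9*z*log(-z) + 9*z*(1 - 2*log(3)) + 7*exp(8*z/7)/8


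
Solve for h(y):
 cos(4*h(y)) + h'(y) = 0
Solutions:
 h(y) = -asin((C1 + exp(8*y))/(C1 - exp(8*y)))/4 + pi/4
 h(y) = asin((C1 + exp(8*y))/(C1 - exp(8*y)))/4


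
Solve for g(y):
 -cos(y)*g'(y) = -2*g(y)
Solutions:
 g(y) = C1*(sin(y) + 1)/(sin(y) - 1)


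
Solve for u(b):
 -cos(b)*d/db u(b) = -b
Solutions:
 u(b) = C1 + Integral(b/cos(b), b)


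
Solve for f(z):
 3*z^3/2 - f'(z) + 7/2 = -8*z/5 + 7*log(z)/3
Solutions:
 f(z) = C1 + 3*z^4/8 + 4*z^2/5 - 7*z*log(z)/3 + 35*z/6


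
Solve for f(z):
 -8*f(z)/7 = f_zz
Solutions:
 f(z) = C1*sin(2*sqrt(14)*z/7) + C2*cos(2*sqrt(14)*z/7)


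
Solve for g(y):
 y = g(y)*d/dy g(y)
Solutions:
 g(y) = -sqrt(C1 + y^2)
 g(y) = sqrt(C1 + y^2)


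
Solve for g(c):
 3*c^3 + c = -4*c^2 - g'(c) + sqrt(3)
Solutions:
 g(c) = C1 - 3*c^4/4 - 4*c^3/3 - c^2/2 + sqrt(3)*c


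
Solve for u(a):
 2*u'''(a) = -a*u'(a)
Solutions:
 u(a) = C1 + Integral(C2*airyai(-2^(2/3)*a/2) + C3*airybi(-2^(2/3)*a/2), a)


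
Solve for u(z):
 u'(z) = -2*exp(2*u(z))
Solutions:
 u(z) = log(-sqrt(-1/(C1 - 2*z))) - log(2)/2
 u(z) = log(-1/(C1 - 2*z))/2 - log(2)/2


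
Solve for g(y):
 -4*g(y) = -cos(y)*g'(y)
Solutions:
 g(y) = C1*(sin(y)^2 + 2*sin(y) + 1)/(sin(y)^2 - 2*sin(y) + 1)


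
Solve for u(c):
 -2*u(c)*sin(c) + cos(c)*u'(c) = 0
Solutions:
 u(c) = C1/cos(c)^2


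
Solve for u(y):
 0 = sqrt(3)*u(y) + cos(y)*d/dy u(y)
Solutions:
 u(y) = C1*(sin(y) - 1)^(sqrt(3)/2)/(sin(y) + 1)^(sqrt(3)/2)


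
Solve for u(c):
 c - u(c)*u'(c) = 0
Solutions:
 u(c) = -sqrt(C1 + c^2)
 u(c) = sqrt(C1 + c^2)


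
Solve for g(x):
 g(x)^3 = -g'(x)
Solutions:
 g(x) = -sqrt(2)*sqrt(-1/(C1 - x))/2
 g(x) = sqrt(2)*sqrt(-1/(C1 - x))/2


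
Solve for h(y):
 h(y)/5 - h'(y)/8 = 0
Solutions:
 h(y) = C1*exp(8*y/5)


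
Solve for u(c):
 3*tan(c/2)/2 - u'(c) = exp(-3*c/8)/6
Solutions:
 u(c) = C1 + 3*log(tan(c/2)^2 + 1)/2 + 4*exp(-3*c/8)/9


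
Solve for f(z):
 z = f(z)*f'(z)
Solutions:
 f(z) = -sqrt(C1 + z^2)
 f(z) = sqrt(C1 + z^2)


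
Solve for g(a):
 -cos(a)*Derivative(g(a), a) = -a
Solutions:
 g(a) = C1 + Integral(a/cos(a), a)


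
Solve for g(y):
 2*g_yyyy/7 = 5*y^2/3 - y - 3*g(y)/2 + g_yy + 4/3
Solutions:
 g(y) = 10*y^2/9 - 2*y/3 + (C1*sin(sqrt(2)*21^(1/4)*y*sin(atan(sqrt(35)/7)/2)/2) + C2*cos(sqrt(2)*21^(1/4)*y*sin(atan(sqrt(35)/7)/2)/2))*exp(-sqrt(2)*21^(1/4)*y*cos(atan(sqrt(35)/7)/2)/2) + (C3*sin(sqrt(2)*21^(1/4)*y*sin(atan(sqrt(35)/7)/2)/2) + C4*cos(sqrt(2)*21^(1/4)*y*sin(atan(sqrt(35)/7)/2)/2))*exp(sqrt(2)*21^(1/4)*y*cos(atan(sqrt(35)/7)/2)/2) + 64/27


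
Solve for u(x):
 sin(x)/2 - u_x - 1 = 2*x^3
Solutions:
 u(x) = C1 - x^4/2 - x - cos(x)/2


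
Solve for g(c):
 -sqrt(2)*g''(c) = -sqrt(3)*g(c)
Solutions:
 g(c) = C1*exp(-2^(3/4)*3^(1/4)*c/2) + C2*exp(2^(3/4)*3^(1/4)*c/2)


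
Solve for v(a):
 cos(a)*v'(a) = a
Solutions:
 v(a) = C1 + Integral(a/cos(a), a)


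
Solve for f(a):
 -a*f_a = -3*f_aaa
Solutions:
 f(a) = C1 + Integral(C2*airyai(3^(2/3)*a/3) + C3*airybi(3^(2/3)*a/3), a)


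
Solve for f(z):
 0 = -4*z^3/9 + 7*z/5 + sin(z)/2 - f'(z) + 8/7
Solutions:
 f(z) = C1 - z^4/9 + 7*z^2/10 + 8*z/7 - cos(z)/2


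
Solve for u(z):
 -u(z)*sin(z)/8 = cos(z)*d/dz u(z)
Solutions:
 u(z) = C1*cos(z)^(1/8)


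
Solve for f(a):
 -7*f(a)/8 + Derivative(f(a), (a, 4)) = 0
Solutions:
 f(a) = C1*exp(-14^(1/4)*a/2) + C2*exp(14^(1/4)*a/2) + C3*sin(14^(1/4)*a/2) + C4*cos(14^(1/4)*a/2)


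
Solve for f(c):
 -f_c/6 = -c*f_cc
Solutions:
 f(c) = C1 + C2*c^(7/6)


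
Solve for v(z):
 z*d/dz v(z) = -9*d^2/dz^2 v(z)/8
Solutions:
 v(z) = C1 + C2*erf(2*z/3)


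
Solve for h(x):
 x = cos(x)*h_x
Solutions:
 h(x) = C1 + Integral(x/cos(x), x)


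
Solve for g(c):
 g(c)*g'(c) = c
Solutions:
 g(c) = -sqrt(C1 + c^2)
 g(c) = sqrt(C1 + c^2)


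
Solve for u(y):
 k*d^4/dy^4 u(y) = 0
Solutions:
 u(y) = C1 + C2*y + C3*y^2 + C4*y^3


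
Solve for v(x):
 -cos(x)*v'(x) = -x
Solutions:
 v(x) = C1 + Integral(x/cos(x), x)


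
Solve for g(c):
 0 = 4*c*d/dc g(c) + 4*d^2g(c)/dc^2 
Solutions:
 g(c) = C1 + C2*erf(sqrt(2)*c/2)


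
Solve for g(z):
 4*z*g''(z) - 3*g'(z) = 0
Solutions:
 g(z) = C1 + C2*z^(7/4)


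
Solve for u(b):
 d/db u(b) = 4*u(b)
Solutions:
 u(b) = C1*exp(4*b)


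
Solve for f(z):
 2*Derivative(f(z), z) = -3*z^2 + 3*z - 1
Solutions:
 f(z) = C1 - z^3/2 + 3*z^2/4 - z/2


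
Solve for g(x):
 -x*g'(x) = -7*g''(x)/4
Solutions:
 g(x) = C1 + C2*erfi(sqrt(14)*x/7)


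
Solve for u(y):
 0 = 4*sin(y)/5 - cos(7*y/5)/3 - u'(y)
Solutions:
 u(y) = C1 - 5*sin(7*y/5)/21 - 4*cos(y)/5


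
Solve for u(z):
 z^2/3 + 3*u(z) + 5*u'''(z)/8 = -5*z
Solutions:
 u(z) = C3*exp(-2*3^(1/3)*5^(2/3)*z/5) - z^2/9 - 5*z/3 + (C1*sin(3^(5/6)*5^(2/3)*z/5) + C2*cos(3^(5/6)*5^(2/3)*z/5))*exp(3^(1/3)*5^(2/3)*z/5)


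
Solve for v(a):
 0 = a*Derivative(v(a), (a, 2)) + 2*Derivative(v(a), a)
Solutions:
 v(a) = C1 + C2/a


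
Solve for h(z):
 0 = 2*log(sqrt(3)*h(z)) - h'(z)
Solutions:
 -Integral(1/(2*log(_y) + log(3)), (_y, h(z))) = C1 - z


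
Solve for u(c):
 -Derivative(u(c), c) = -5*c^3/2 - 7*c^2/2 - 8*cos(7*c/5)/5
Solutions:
 u(c) = C1 + 5*c^4/8 + 7*c^3/6 + 8*sin(7*c/5)/7


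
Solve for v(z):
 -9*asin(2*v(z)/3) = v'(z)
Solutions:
 Integral(1/asin(2*_y/3), (_y, v(z))) = C1 - 9*z


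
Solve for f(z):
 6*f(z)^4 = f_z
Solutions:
 f(z) = (-1/(C1 + 18*z))^(1/3)
 f(z) = (-1/(C1 + 6*z))^(1/3)*(-3^(2/3) - 3*3^(1/6)*I)/6
 f(z) = (-1/(C1 + 6*z))^(1/3)*(-3^(2/3) + 3*3^(1/6)*I)/6


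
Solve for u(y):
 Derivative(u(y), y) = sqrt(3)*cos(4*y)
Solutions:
 u(y) = C1 + sqrt(3)*sin(4*y)/4


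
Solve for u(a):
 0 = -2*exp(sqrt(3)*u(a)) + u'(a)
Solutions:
 u(a) = sqrt(3)*(2*log(-1/(C1 + 2*a)) - log(3))/6


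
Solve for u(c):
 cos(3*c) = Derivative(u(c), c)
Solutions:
 u(c) = C1 + sin(3*c)/3


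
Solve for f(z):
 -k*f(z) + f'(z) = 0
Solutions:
 f(z) = C1*exp(k*z)


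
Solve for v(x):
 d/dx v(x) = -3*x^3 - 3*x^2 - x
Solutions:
 v(x) = C1 - 3*x^4/4 - x^3 - x^2/2


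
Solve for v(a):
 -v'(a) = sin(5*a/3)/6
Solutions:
 v(a) = C1 + cos(5*a/3)/10


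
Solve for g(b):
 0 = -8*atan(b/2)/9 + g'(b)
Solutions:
 g(b) = C1 + 8*b*atan(b/2)/9 - 8*log(b^2 + 4)/9


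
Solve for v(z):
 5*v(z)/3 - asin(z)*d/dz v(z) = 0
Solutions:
 v(z) = C1*exp(5*Integral(1/asin(z), z)/3)


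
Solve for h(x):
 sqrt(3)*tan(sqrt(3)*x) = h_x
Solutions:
 h(x) = C1 - log(cos(sqrt(3)*x))


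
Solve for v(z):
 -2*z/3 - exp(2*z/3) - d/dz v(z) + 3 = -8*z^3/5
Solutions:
 v(z) = C1 + 2*z^4/5 - z^2/3 + 3*z - 3*exp(2*z/3)/2


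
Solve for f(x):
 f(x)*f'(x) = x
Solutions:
 f(x) = -sqrt(C1 + x^2)
 f(x) = sqrt(C1 + x^2)


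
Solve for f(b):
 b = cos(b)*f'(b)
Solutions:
 f(b) = C1 + Integral(b/cos(b), b)


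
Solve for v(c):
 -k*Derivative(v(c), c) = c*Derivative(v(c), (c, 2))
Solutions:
 v(c) = C1 + c^(1 - re(k))*(C2*sin(log(c)*Abs(im(k))) + C3*cos(log(c)*im(k)))


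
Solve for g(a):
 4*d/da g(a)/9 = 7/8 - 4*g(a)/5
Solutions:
 g(a) = C1*exp(-9*a/5) + 35/32


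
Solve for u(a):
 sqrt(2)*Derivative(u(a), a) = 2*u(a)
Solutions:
 u(a) = C1*exp(sqrt(2)*a)


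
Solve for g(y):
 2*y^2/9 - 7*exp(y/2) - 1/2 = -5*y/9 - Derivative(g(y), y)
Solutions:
 g(y) = C1 - 2*y^3/27 - 5*y^2/18 + y/2 + 14*exp(y/2)


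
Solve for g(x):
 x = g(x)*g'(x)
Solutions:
 g(x) = -sqrt(C1 + x^2)
 g(x) = sqrt(C1 + x^2)


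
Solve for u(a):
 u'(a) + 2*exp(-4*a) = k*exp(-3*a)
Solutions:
 u(a) = C1 - k*exp(-3*a)/3 + exp(-4*a)/2


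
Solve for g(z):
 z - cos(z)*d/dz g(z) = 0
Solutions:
 g(z) = C1 + Integral(z/cos(z), z)


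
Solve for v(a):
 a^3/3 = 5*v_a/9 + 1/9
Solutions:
 v(a) = C1 + 3*a^4/20 - a/5


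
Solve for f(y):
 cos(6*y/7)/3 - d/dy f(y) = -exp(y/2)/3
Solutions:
 f(y) = C1 + 2*exp(y/2)/3 + 7*sin(6*y/7)/18


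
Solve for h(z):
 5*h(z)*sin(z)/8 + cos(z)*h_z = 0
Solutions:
 h(z) = C1*cos(z)^(5/8)


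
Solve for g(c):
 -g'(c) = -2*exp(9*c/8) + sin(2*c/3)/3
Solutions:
 g(c) = C1 + 16*exp(9*c/8)/9 + cos(2*c/3)/2


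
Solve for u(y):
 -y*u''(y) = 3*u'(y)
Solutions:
 u(y) = C1 + C2/y^2


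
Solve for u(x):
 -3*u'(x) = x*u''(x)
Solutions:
 u(x) = C1 + C2/x^2


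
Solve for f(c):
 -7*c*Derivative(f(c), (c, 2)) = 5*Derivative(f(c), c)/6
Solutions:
 f(c) = C1 + C2*c^(37/42)


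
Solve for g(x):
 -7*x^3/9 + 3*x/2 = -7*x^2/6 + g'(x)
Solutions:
 g(x) = C1 - 7*x^4/36 + 7*x^3/18 + 3*x^2/4


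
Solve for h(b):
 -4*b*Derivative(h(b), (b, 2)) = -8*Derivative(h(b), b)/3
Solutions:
 h(b) = C1 + C2*b^(5/3)


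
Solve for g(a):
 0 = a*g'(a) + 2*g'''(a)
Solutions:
 g(a) = C1 + Integral(C2*airyai(-2^(2/3)*a/2) + C3*airybi(-2^(2/3)*a/2), a)


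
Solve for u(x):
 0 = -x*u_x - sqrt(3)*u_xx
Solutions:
 u(x) = C1 + C2*erf(sqrt(2)*3^(3/4)*x/6)
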